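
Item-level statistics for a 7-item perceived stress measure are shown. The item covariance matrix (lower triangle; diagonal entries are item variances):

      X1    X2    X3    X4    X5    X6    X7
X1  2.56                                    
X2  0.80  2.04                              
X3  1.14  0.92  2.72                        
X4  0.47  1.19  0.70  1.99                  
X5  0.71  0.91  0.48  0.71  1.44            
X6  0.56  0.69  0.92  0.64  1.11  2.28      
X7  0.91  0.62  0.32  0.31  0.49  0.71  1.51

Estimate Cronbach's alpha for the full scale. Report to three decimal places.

Cronbach's alpha = 0.791

ΣVar(i) = 2.56 + 2.04 + 2.72 + 1.99 + 1.44 + 2.28 + 1.51 = 14.54
Σ_{i<j} σ_ij = 15.31
σ²_total = 14.54 + 2 × 15.31 = 45.16
α = (k/(k−1))·(1 − ΣVar(i)/σ²_total) = (7/6)·(1 − 14.54/45.16) = 0.791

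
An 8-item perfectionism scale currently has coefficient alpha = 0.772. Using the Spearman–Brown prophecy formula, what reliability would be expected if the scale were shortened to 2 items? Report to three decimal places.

Length factor m = 2/8 = 0.2500
α' = m·α / (1 − (1−m)·α)
   = 2/8 × 0.772 / (1 − (1 − 2/8) × 0.772)
   = 0.1930 / 0.4210 = 0.458

predicted reliability = 0.458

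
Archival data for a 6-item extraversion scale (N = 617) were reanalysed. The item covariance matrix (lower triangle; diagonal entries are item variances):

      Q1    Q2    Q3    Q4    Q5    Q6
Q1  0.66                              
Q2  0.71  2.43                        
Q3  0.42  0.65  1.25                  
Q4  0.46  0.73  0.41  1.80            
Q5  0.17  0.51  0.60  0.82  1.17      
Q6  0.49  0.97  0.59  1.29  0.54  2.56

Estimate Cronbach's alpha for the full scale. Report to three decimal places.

Cronbach's alpha = 0.786

ΣVar(i) = 0.66 + 2.43 + 1.25 + 1.80 + 1.17 + 2.56 = 9.87
Sum of the distinct covariances = 9.36
Var(T) = 9.87 + 2 × 9.36 = 28.59
α = (k/(k−1))·(1 − ΣVar(i)/Var(T)) = (6/5)·(1 − 9.87/28.59) = 0.786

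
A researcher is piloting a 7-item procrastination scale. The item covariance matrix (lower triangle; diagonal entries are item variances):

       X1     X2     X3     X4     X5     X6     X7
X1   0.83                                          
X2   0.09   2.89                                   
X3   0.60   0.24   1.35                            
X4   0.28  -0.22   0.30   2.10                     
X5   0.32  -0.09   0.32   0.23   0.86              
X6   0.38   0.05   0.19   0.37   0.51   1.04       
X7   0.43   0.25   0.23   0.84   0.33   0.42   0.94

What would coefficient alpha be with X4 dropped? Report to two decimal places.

coefficient alpha = 0.62

Remaining items: X1, X2, X3, X5, X6, X7 (k = 6).
ΣVar(i) = 0.83 + 2.89 + 1.35 + 0.86 + 1.04 + 0.94 = 7.91
total variance = 7.91 + 2 × 4.27 = 16.45
α (item deleted) = (6/5)·(1 − 7.91/16.45) = 0.62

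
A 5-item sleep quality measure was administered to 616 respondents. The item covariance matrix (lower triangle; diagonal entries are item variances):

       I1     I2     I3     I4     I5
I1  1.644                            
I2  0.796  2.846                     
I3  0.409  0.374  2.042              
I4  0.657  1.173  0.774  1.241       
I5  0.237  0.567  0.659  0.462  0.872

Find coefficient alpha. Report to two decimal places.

α = 0.73

Σσ²ᵢ = 1.644 + 2.846 + 2.042 + 1.241 + 0.872 = 8.645
Sum of the distinct covariances = 6.108
σ²_T = 8.645 + 2 × 6.108 = 20.861
α = (k/(k−1))·(1 − Σσ²ᵢ/σ²_T) = (5/4)·(1 − 8.645/20.861) = 0.73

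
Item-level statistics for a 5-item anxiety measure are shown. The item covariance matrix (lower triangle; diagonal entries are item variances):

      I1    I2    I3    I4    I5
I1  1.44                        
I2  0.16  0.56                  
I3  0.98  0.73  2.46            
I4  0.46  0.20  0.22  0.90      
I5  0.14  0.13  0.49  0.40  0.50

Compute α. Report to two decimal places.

Σσᵢ² = 1.44 + 0.56 + 2.46 + 0.90 + 0.50 = 5.86
Sum of the distinct covariances = 3.91
total variance = 5.86 + 2 × 3.91 = 13.68
α = (k/(k−1))·(1 − Σσᵢ²/total variance) = (5/4)·(1 − 5.86/13.68) = 0.71

α = 0.71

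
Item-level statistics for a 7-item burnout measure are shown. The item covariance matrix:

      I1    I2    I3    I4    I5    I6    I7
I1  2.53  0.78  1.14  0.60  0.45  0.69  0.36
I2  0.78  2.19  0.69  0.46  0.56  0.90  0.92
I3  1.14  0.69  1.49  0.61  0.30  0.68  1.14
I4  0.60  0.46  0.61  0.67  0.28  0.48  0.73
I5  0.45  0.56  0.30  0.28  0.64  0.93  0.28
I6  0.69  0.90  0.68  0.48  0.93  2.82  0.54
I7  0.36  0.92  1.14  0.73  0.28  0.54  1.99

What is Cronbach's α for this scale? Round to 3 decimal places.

α = 0.801

ΣVar(i) = 2.53 + 2.19 + 1.49 + 0.67 + 0.64 + 2.82 + 1.99 = 12.33
Sum of the distinct covariances = 13.52
σ²_T = 12.33 + 2 × 13.52 = 39.37
α = (k/(k−1))·(1 − ΣVar(i)/σ²_T) = (7/6)·(1 − 12.33/39.37) = 0.801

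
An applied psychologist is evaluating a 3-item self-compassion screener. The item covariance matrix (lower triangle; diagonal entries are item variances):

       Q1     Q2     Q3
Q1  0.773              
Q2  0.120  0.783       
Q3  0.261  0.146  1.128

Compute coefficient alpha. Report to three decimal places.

coefficient alpha = 0.423

Σσ²ᵢ = 0.773 + 0.783 + 1.128 = 2.684
Sum of off-diagonal covariances = 0.527
σ²_T = 2.684 + 2 × 0.527 = 3.738
α = (k/(k−1))·(1 − Σσ²ᵢ/σ²_T) = (3/2)·(1 − 2.684/3.738) = 0.423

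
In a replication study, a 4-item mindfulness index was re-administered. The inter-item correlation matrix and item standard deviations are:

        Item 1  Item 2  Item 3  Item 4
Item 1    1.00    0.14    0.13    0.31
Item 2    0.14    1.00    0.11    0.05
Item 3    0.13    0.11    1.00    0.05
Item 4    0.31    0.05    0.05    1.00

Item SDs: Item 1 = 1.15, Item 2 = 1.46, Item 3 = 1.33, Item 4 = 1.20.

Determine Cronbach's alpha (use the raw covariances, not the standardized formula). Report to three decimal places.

Σσ²ᵢ = 1.15² + 1.46² + 1.33² + 1.20² = 6.6630
Covariances σ_ij = r_ij · s_i · s_j:
  σ(Item 1,Item 2) = 0.14 × 1.15 × 1.46 = 0.2351
  σ(Item 1,Item 3) = 0.13 × 1.15 × 1.33 = 0.1988
  σ(Item 1,Item 4) = 0.31 × 1.15 × 1.20 = 0.4278
  σ(Item 2,Item 3) = 0.11 × 1.46 × 1.33 = 0.2136
  σ(Item 2,Item 4) = 0.05 × 1.46 × 1.20 = 0.0876
  σ(Item 3,Item 4) = 0.05 × 1.33 × 1.20 = 0.0798
σ²_T = Σσ²ᵢ + 2·Σσ_ij = 6.6630 + 2 × 1.2427 = 9.1484
α = (4/3)·(1 − 6.6630/9.1484) = 0.362

Cronbach's alpha = 0.362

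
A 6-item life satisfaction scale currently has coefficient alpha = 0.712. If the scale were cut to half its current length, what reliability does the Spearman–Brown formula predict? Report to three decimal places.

Length factor m = 1/2
α' = m·α / (1 − (1−m)·α)
   = 1/2 × 0.712 / (1 − (1 − 1/2) × 0.712)
   = 0.3560 / 0.6440 = 0.553

predicted reliability = 0.553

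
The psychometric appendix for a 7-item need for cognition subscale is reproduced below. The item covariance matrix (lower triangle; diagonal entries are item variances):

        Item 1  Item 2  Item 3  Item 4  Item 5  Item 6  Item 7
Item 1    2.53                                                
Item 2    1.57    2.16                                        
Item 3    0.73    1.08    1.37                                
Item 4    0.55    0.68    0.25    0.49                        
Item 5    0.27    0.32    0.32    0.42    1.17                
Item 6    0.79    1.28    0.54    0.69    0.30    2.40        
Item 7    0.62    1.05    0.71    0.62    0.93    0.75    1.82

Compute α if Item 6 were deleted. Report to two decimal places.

α = 0.82

Remaining items: Item 1, Item 2, Item 3, Item 4, Item 5, Item 7 (k = 6).
ΣVar(i) = 2.53 + 2.16 + 1.37 + 0.49 + 1.17 + 1.82 = 9.54
Var(T) = 9.54 + 2 × 10.12 = 29.78
α (item deleted) = (6/5)·(1 − 9.54/29.78) = 0.82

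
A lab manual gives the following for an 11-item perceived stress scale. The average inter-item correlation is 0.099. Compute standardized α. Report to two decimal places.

Standardized α = k·r̄ / (1 + (k−1)·r̄) = 11 × 0.099 / (1 + 10 × 0.099)
  = 1.0890 / 1.9900 = 0.55

standardized α = 0.55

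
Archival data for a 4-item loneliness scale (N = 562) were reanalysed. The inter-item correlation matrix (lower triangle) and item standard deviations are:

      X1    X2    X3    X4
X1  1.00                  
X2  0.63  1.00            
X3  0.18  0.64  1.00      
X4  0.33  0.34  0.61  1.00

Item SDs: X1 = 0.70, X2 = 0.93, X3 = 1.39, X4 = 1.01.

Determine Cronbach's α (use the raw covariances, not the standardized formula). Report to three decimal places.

Cronbach's α = 0.756

Σσ²ᵢ = 0.70² + 0.93² + 1.39² + 1.01² = 4.3071
Covariances σ_ij = r_ij · s_i · s_j:
  σ(X1,X2) = 0.63 × 0.70 × 0.93 = 0.4101
  σ(X1,X3) = 0.18 × 0.70 × 1.39 = 0.1751
  σ(X1,X4) = 0.33 × 0.70 × 1.01 = 0.2333
  σ(X2,X3) = 0.64 × 0.93 × 1.39 = 0.8273
  σ(X2,X4) = 0.34 × 0.93 × 1.01 = 0.3194
  σ(X3,X4) = 0.61 × 1.39 × 1.01 = 0.8564
σ²_T = Σσ²ᵢ + 2·Σσ_ij = 4.3071 + 2 × 2.8216 = 9.9503
α = (4/3)·(1 − 4.3071/9.9503) = 0.756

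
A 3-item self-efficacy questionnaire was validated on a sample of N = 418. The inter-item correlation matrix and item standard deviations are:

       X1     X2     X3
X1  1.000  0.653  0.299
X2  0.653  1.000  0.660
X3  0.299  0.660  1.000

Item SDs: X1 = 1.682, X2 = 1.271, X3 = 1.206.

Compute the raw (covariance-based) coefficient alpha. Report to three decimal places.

Σσ²ᵢ = 1.682² + 1.271² + 1.206² = 5.8990
Covariances σ_ij = r_ij · s_i · s_j:
  σ(X1,X2) = 0.653 × 1.682 × 1.271 = 1.3960
  σ(X1,X3) = 0.299 × 1.682 × 1.206 = 0.6065
  σ(X2,X3) = 0.660 × 1.271 × 1.206 = 1.0117
σ²_T = Σσ²ᵢ + 2·Σσ_ij = 5.8990 + 2 × 3.0142 = 11.9274
α = (3/2)·(1 − 5.8990/11.9274) = 0.758

coefficient alpha = 0.758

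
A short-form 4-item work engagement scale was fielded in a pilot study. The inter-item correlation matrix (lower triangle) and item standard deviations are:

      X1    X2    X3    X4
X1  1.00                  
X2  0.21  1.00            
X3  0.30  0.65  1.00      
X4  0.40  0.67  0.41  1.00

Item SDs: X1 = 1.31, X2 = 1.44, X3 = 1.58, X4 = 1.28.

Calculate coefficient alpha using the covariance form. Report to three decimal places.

coefficient alpha = 0.759

Σσ²ᵢ = 1.31² + 1.44² + 1.58² + 1.28² = 7.9245
Covariances σ_ij = r_ij · s_i · s_j:
  σ(X1,X2) = 0.21 × 1.31 × 1.44 = 0.3961
  σ(X1,X3) = 0.30 × 1.31 × 1.58 = 0.6209
  σ(X1,X4) = 0.40 × 1.31 × 1.28 = 0.6707
  σ(X2,X3) = 0.65 × 1.44 × 1.58 = 1.4789
  σ(X2,X4) = 0.67 × 1.44 × 1.28 = 1.2349
  σ(X3,X4) = 0.41 × 1.58 × 1.28 = 0.8292
σ²_T = Σσ²ᵢ + 2·Σσ_ij = 7.9245 + 2 × 5.2307 = 18.3859
α = (4/3)·(1 − 7.9245/18.3859) = 0.759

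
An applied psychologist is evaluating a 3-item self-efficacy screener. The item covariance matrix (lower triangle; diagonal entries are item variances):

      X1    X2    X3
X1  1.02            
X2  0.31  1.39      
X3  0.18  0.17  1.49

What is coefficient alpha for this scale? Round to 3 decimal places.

α = 0.379

Σσᵢ² = 1.02 + 1.39 + 1.49 = 3.90
Σ_{i<j} σ_ij = 0.66
σ²_T = 3.90 + 2 × 0.66 = 5.22
α = (k/(k−1))·(1 − Σσᵢ²/σ²_T) = (3/2)·(1 − 3.90/5.22) = 0.379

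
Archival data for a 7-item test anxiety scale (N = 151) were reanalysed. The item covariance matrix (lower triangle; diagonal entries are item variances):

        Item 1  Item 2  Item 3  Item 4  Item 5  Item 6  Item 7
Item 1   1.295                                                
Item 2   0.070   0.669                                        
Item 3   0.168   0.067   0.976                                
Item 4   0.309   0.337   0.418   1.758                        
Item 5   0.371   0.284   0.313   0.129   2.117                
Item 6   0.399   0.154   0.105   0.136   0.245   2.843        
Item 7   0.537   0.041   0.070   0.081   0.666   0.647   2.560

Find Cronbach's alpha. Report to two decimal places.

Cronbach's alpha = 0.56

Σσ²ᵢ = 1.295 + 0.669 + 0.976 + 1.758 + 2.117 + 2.843 + 2.560 = 12.218
Sum of the distinct covariances = 5.547
total variance = 12.218 + 2 × 5.547 = 23.312
α = (k/(k−1))·(1 − Σσ²ᵢ/total variance) = (7/6)·(1 − 12.218/23.312) = 0.56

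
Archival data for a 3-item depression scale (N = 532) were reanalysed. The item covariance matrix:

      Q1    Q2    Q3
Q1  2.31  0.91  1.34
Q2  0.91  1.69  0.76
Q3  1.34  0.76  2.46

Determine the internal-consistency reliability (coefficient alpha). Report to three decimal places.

coefficient alpha = 0.724

Σσ²ᵢ = 2.31 + 1.69 + 2.46 = 6.46
Sum of the distinct covariances = 3.01
σ²_T = 6.46 + 2 × 3.01 = 12.48
α = (k/(k−1))·(1 − Σσ²ᵢ/σ²_T) = (3/2)·(1 − 6.46/12.48) = 0.724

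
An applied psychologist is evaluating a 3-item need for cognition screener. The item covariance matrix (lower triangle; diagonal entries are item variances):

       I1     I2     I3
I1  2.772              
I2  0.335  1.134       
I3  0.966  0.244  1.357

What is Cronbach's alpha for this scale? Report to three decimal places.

ΣVar(i) = 2.772 + 1.134 + 1.357 = 5.263
Sum of the distinct covariances = 1.545
σ²_total = 5.263 + 2 × 1.545 = 8.353
α = (k/(k−1))·(1 − ΣVar(i)/σ²_total) = (3/2)·(1 − 5.263/8.353) = 0.555

Cronbach's alpha = 0.555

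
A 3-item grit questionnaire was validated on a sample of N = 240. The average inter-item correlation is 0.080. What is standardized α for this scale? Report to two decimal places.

Standardized α = k·r̄ / (1 + (k−1)·r̄) = 3 × 0.080 / (1 + 2 × 0.080)
  = 0.2400 / 1.1600 = 0.21

standardized α = 0.21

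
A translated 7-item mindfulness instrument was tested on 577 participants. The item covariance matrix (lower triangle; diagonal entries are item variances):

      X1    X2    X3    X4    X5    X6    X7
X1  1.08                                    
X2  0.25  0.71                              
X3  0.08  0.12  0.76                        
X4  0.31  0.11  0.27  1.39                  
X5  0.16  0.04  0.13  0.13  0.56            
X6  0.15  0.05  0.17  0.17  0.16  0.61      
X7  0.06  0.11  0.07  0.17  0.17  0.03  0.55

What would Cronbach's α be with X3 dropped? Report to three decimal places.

Remaining items: X1, X2, X4, X5, X6, X7 (k = 6).
Σσᵢ² = 1.08 + 0.71 + 1.39 + 0.56 + 0.61 + 0.55 = 4.90
σ²_T = 4.90 + 2 × 2.07 = 9.04
α (item deleted) = (6/5)·(1 − 4.90/9.04) = 0.550

α = 0.550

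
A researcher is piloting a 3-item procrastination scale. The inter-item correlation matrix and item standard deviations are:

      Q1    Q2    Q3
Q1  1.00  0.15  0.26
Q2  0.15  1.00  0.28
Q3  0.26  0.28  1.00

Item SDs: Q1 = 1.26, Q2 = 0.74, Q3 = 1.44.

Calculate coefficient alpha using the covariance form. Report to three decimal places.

α = 0.453

Σσ²ᵢ = 1.26² + 0.74² + 1.44² = 4.2088
Covariances σ_ij = r_ij · s_i · s_j:
  σ(Q1,Q2) = 0.15 × 1.26 × 0.74 = 0.1399
  σ(Q1,Q3) = 0.26 × 1.26 × 1.44 = 0.4717
  σ(Q2,Q3) = 0.28 × 0.74 × 1.44 = 0.2984
σ²_T = Σσ²ᵢ + 2·Σσ_ij = 4.2088 + 2 × 0.9100 = 6.0288
α = (3/2)·(1 − 4.2088/6.0288) = 0.453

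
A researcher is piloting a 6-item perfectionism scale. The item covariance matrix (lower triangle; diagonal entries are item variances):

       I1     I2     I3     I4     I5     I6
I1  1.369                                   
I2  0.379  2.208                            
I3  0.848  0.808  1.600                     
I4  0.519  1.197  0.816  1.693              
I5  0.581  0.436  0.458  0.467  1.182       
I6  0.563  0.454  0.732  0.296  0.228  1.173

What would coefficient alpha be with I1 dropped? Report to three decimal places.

α = 0.750

Remaining items: I2, I3, I4, I5, I6 (k = 5).
Σσ²ᵢ = 2.208 + 1.600 + 1.693 + 1.182 + 1.173 = 7.856
total variance = 7.856 + 2 × 5.892 = 19.640
α (item deleted) = (5/4)·(1 − 7.856/19.640) = 0.750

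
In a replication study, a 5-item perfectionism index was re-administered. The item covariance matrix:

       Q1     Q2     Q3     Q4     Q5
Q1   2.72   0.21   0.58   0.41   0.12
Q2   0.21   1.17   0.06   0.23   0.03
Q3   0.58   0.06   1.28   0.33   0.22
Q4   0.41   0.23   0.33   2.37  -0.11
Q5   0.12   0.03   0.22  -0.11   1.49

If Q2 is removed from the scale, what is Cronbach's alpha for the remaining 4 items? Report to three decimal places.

Cronbach's alpha = 0.377

Remaining items: Q1, Q3, Q4, Q5 (k = 4).
Σσ²ᵢ = 2.72 + 1.28 + 2.37 + 1.49 = 7.86
σ²_total = 7.86 + 2 × 1.55 = 10.96
α (item deleted) = (4/3)·(1 − 7.86/10.96) = 0.377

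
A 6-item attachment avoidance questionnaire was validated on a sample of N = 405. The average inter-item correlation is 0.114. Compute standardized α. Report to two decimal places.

Standardized α = k·r̄ / (1 + (k−1)·r̄) = 6 × 0.114 / (1 + 5 × 0.114)
  = 0.6840 / 1.5700 = 0.44

standardized α = 0.44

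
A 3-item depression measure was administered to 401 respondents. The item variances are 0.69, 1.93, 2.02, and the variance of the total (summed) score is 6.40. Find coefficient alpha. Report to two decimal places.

coefficient alpha = 0.41

Σσ²ᵢ = 0.69 + 1.93 + 2.02 = 4.64
α = (k/(k−1))·(1 − Σσ²ᵢ/σ²_total) = (3/2)·(1 − 4.64/6.40) = 0.41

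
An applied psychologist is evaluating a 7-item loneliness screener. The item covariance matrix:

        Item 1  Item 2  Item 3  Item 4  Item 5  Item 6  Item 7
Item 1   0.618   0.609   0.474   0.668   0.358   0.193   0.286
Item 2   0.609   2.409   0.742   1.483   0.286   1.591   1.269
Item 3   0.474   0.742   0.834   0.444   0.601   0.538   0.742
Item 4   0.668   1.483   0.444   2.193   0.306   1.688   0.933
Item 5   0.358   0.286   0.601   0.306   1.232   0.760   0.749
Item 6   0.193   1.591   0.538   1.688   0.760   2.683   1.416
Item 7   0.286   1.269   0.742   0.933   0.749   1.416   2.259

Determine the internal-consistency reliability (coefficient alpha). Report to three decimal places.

coefficient alpha = 0.846

Σσ²ᵢ = 0.618 + 2.409 + 0.834 + 2.193 + 1.232 + 2.683 + 2.259 = 12.228
Sum of the distinct covariances = 16.136
Var(T) = 12.228 + 2 × 16.136 = 44.500
α = (k/(k−1))·(1 − Σσ²ᵢ/Var(T)) = (7/6)·(1 − 12.228/44.500) = 0.846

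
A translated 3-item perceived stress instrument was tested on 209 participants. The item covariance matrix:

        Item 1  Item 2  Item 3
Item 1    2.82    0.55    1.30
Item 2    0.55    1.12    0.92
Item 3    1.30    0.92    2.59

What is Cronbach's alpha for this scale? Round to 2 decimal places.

Cronbach's alpha = 0.69

Σσᵢ² = 2.82 + 1.12 + 2.59 = 6.53
Sum of the distinct covariances = 2.77
σ²_total = 6.53 + 2 × 2.77 = 12.07
α = (k/(k−1))·(1 − Σσᵢ²/σ²_total) = (3/2)·(1 − 6.53/12.07) = 0.69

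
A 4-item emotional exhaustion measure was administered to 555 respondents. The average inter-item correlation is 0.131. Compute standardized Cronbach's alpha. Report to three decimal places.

α = 0.376

Standardized α = k·r̄ / (1 + (k−1)·r̄) = 4 × 0.131 / (1 + 3 × 0.131)
  = 0.5240 / 1.3930 = 0.376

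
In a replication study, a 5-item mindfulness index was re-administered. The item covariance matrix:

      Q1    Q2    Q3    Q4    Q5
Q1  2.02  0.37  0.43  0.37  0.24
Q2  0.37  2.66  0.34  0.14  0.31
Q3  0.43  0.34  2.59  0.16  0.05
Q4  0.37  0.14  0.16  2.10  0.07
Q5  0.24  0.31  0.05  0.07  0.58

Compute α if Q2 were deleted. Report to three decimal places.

α = 0.354

Remaining items: Q1, Q3, Q4, Q5 (k = 4).
sum of item variances = 2.02 + 2.59 + 2.10 + 0.58 = 7.29
σ²_total = 7.29 + 2 × 1.32 = 9.93
α (item deleted) = (4/3)·(1 − 7.29/9.93) = 0.354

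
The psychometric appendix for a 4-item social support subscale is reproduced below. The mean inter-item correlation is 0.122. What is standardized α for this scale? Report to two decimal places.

standardized α = 0.36

Standardized α = k·r̄ / (1 + (k−1)·r̄) = 4 × 0.122 / (1 + 3 × 0.122)
  = 0.4880 / 1.3660 = 0.36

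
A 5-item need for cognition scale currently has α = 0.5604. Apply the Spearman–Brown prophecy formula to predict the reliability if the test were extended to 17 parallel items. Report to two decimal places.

predicted reliability = 0.81

Length factor m = 17/5 = 3.4000
α' = m·α / (1 + (m−1)·α)
   = 17/5 × 0.5604 / (1 + (17/5 − 1) × 0.5604)
   = 1.9054 / 2.3450 = 0.81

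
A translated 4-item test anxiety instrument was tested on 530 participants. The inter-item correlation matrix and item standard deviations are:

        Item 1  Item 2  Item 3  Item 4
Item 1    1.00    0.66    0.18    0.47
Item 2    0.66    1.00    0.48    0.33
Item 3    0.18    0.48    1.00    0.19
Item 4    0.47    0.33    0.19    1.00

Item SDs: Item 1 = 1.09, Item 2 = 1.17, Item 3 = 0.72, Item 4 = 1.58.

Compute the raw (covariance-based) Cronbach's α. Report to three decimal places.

α = 0.694

Σσ²ᵢ = 1.09² + 1.17² + 0.72² + 1.58² = 5.5718
Covariances σ_ij = r_ij · s_i · s_j:
  σ(Item 1,Item 2) = 0.66 × 1.09 × 1.17 = 0.8417
  σ(Item 1,Item 3) = 0.18 × 1.09 × 0.72 = 0.1413
  σ(Item 1,Item 4) = 0.47 × 1.09 × 1.58 = 0.8094
  σ(Item 2,Item 3) = 0.48 × 1.17 × 0.72 = 0.4044
  σ(Item 2,Item 4) = 0.33 × 1.17 × 1.58 = 0.6100
  σ(Item 3,Item 4) = 0.19 × 0.72 × 1.58 = 0.2161
σ²_T = Σσ²ᵢ + 2·Σσ_ij = 5.5718 + 2 × 3.0229 = 11.6176
α = (4/3)·(1 − 5.5718/11.6176) = 0.694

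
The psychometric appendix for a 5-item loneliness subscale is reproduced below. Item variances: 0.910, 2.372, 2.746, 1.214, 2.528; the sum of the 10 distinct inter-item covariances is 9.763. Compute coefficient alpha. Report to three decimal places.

ΣVar(i) = 0.910 + 2.372 + 2.746 + 1.214 + 2.528 = 9.770
Sum of distinct covariances = 9.763
Var(T) = ΣVar(i) + 2·Σcov = 9.770 + 2 × 9.763 = 29.296
α = (5/4)·(1 − 9.770/29.296) = 0.833

coefficient alpha = 0.833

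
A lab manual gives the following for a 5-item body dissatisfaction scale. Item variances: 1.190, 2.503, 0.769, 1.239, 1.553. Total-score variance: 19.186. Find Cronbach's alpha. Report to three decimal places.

sum of item variances = 1.190 + 2.503 + 0.769 + 1.239 + 1.553 = 7.254
α = (k/(k−1))·(1 − sum of item variances/total variance) = (5/4)·(1 − 7.254/19.186) = 0.777

α = 0.777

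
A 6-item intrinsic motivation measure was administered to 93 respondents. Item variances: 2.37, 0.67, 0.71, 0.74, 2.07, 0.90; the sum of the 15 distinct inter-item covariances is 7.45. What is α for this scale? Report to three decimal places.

ΣVar(i) = 2.37 + 0.67 + 0.71 + 0.74 + 2.07 + 0.90 = 7.46
Sum of distinct covariances = 7.45
Var(T) = ΣVar(i) + 2·Σcov = 7.46 + 2 × 7.45 = 22.36
α = (6/5)·(1 − 7.46/22.36) = 0.800

α = 0.800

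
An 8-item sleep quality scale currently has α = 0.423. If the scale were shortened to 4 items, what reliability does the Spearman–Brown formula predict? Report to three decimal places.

predicted reliability = 0.268

Length factor m = 4/8 = 0.5000
α' = m·α / (1 − (1−m)·α)
   = 4/8 × 0.423 / (1 − (1 − 4/8) × 0.423)
   = 0.2115 / 0.7885 = 0.268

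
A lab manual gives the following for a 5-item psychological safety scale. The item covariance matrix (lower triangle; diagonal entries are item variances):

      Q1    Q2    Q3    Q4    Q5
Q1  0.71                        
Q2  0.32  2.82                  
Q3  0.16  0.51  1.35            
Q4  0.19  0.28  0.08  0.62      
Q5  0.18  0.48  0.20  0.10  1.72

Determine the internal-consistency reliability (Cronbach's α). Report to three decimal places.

sum of item variances = 0.71 + 2.82 + 1.35 + 0.62 + 1.72 = 7.22
Σ_{i<j} σ_ij = 2.50
total variance = 7.22 + 2 × 2.50 = 12.22
α = (k/(k−1))·(1 − sum of item variances/total variance) = (5/4)·(1 − 7.22/12.22) = 0.511

Cronbach's α = 0.511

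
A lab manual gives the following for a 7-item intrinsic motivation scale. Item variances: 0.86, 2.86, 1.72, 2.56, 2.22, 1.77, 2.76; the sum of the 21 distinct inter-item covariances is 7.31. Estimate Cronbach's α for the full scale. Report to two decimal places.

α = 0.58

Σσᵢ² = 0.86 + 2.86 + 1.72 + 2.56 + 2.22 + 1.77 + 2.76 = 14.75
Sum of distinct covariances = 7.31
total variance = Σσᵢ² + 2·Σcov = 14.75 + 2 × 7.31 = 29.37
α = (7/6)·(1 − 14.75/29.37) = 0.58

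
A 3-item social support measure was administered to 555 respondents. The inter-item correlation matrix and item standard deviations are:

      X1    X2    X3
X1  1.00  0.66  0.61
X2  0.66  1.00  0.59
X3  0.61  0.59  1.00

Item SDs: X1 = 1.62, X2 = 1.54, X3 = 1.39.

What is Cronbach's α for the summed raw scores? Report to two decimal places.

α = 0.83

Σσ²ᵢ = 1.62² + 1.54² + 1.39² = 6.9281
Covariances σ_ij = r_ij · s_i · s_j:
  σ(X1,X2) = 0.66 × 1.62 × 1.54 = 1.6466
  σ(X1,X3) = 0.61 × 1.62 × 1.39 = 1.3736
  σ(X2,X3) = 0.59 × 1.54 × 1.39 = 1.2630
σ²_T = Σσ²ᵢ + 2·Σσ_ij = 6.9281 + 2 × 4.2832 = 15.4945
α = (3/2)·(1 − 6.9281/15.4945) = 0.83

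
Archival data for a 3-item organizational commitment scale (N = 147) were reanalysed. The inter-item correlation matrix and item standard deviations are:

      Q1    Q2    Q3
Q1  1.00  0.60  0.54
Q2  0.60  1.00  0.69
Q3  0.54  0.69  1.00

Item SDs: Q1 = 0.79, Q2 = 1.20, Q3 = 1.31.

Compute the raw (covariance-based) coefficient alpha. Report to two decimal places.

coefficient alpha = 0.81

Σσ²ᵢ = 0.79² + 1.20² + 1.31² = 3.7802
Covariances σ_ij = r_ij · s_i · s_j:
  σ(Q1,Q2) = 0.60 × 0.79 × 1.20 = 0.5688
  σ(Q1,Q3) = 0.54 × 0.79 × 1.31 = 0.5588
  σ(Q2,Q3) = 0.69 × 1.20 × 1.31 = 1.0847
σ²_T = Σσ²ᵢ + 2·Σσ_ij = 3.7802 + 2 × 2.2123 = 8.2048
α = (3/2)·(1 − 3.7802/8.2048) = 0.81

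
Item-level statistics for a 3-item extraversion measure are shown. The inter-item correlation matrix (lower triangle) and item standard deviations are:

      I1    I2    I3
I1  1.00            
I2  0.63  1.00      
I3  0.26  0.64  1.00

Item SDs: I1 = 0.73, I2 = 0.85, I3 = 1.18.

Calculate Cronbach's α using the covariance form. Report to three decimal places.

α = 0.730

Σσ²ᵢ = 0.73² + 0.85² + 1.18² = 2.6478
Covariances σ_ij = r_ij · s_i · s_j:
  σ(I1,I2) = 0.63 × 0.73 × 0.85 = 0.3909
  σ(I1,I3) = 0.26 × 0.73 × 1.18 = 0.2240
  σ(I2,I3) = 0.64 × 0.85 × 1.18 = 0.6419
σ²_T = Σσ²ᵢ + 2·Σσ_ij = 2.6478 + 2 × 1.2568 = 5.1614
α = (3/2)·(1 − 2.6478/5.1614) = 0.730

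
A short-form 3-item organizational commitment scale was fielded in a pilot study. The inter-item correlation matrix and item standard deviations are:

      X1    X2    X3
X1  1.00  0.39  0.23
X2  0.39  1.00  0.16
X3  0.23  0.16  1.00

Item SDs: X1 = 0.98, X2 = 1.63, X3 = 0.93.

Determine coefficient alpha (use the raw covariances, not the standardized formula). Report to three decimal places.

Σσ²ᵢ = 0.98² + 1.63² + 0.93² = 4.4822
Covariances σ_ij = r_ij · s_i · s_j:
  σ(X1,X2) = 0.39 × 0.98 × 1.63 = 0.6230
  σ(X1,X3) = 0.23 × 0.98 × 0.93 = 0.2096
  σ(X2,X3) = 0.16 × 1.63 × 0.93 = 0.2425
σ²_T = Σσ²ᵢ + 2·Σσ_ij = 4.4822 + 2 × 1.0751 = 6.6324
α = (3/2)·(1 − 4.4822/6.6324) = 0.486

α = 0.486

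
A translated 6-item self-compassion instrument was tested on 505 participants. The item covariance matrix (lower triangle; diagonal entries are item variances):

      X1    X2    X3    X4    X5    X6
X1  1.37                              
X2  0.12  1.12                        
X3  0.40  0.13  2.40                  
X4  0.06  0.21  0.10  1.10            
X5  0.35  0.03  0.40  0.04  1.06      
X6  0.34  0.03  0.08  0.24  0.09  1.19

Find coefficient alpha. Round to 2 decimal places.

α = 0.47

ΣVar(i) = 1.37 + 1.12 + 2.40 + 1.10 + 1.06 + 1.19 = 8.24
Sum of the distinct covariances = 2.62
σ²_total = 8.24 + 2 × 2.62 = 13.48
α = (k/(k−1))·(1 − ΣVar(i)/σ²_total) = (6/5)·(1 − 8.24/13.48) = 0.47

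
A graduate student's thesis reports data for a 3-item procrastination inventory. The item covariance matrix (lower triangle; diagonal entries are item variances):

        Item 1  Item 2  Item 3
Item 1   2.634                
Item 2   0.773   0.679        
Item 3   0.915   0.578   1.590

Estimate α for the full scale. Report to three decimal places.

ΣVar(i) = 2.634 + 0.679 + 1.590 = 4.903
Sum of off-diagonal covariances = 2.266
σ²_total = 4.903 + 2 × 2.266 = 9.435
α = (k/(k−1))·(1 − ΣVar(i)/σ²_total) = (3/2)·(1 − 4.903/9.435) = 0.721

α = 0.721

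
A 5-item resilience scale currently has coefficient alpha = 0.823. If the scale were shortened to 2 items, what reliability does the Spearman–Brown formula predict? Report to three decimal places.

predicted reliability = 0.650

Length factor m = 2/5 = 0.4000
α' = m·α / (1 − (1−m)·α)
   = 2/5 × 0.823 / (1 − (1 − 2/5) × 0.823)
   = 0.3292 / 0.5062 = 0.650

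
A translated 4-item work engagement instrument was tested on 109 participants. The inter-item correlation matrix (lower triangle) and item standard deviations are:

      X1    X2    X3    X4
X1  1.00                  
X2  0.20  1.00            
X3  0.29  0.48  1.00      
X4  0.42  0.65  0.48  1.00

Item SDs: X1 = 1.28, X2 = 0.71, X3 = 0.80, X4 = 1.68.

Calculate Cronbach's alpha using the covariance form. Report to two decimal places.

Σσ²ᵢ = 1.28² + 0.71² + 0.80² + 1.68² = 5.6049
Covariances σ_ij = r_ij · s_i · s_j:
  σ(X1,X2) = 0.20 × 1.28 × 0.71 = 0.1818
  σ(X1,X3) = 0.29 × 1.28 × 0.80 = 0.2970
  σ(X1,X4) = 0.42 × 1.28 × 1.68 = 0.9032
  σ(X2,X3) = 0.48 × 0.71 × 0.80 = 0.2726
  σ(X2,X4) = 0.65 × 0.71 × 1.68 = 0.7753
  σ(X3,X4) = 0.48 × 0.80 × 1.68 = 0.6451
σ²_T = Σσ²ᵢ + 2·Σσ_ij = 5.6049 + 2 × 3.0750 = 11.7549
α = (4/3)·(1 − 5.6049/11.7549) = 0.70

Cronbach's alpha = 0.70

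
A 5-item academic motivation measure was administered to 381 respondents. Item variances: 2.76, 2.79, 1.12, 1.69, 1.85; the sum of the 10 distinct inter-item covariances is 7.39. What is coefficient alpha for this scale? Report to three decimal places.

Σσ²ᵢ = 2.76 + 2.79 + 1.12 + 1.69 + 1.85 = 10.21
Sum of distinct covariances = 7.39
total variance = Σσ²ᵢ + 2·Σcov = 10.21 + 2 × 7.39 = 24.99
α = (5/4)·(1 − 10.21/24.99) = 0.739

coefficient alpha = 0.739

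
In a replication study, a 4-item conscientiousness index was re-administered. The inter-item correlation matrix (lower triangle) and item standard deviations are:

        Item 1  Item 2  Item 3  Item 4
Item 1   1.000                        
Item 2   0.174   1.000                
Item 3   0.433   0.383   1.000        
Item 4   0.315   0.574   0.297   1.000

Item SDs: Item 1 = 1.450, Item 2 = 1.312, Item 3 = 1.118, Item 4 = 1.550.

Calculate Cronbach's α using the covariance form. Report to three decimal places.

α = 0.688

Σσ²ᵢ = 1.450² + 1.312² + 1.118² + 1.550² = 7.4763
Covariances σ_ij = r_ij · s_i · s_j:
  σ(Item 1,Item 2) = 0.174 × 1.450 × 1.312 = 0.3310
  σ(Item 1,Item 3) = 0.433 × 1.450 × 1.118 = 0.7019
  σ(Item 1,Item 4) = 0.315 × 1.450 × 1.550 = 0.7080
  σ(Item 2,Item 3) = 0.383 × 1.312 × 1.118 = 0.5618
  σ(Item 2,Item 4) = 0.574 × 1.312 × 1.550 = 1.1673
  σ(Item 3,Item 4) = 0.297 × 1.118 × 1.550 = 0.5147
σ²_T = Σσ²ᵢ + 2·Σσ_ij = 7.4763 + 2 × 3.9847 = 15.4457
α = (4/3)·(1 − 7.4763/15.4457) = 0.688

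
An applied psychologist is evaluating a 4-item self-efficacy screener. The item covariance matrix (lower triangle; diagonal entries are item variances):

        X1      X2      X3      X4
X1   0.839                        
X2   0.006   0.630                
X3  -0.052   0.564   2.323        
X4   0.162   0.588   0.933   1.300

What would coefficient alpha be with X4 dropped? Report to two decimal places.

α = 0.32

Remaining items: X1, X2, X3 (k = 3).
ΣVar(i) = 0.839 + 0.630 + 2.323 = 3.792
total variance = 3.792 + 2 × 0.518 = 4.828
α (item deleted) = (3/2)·(1 − 3.792/4.828) = 0.32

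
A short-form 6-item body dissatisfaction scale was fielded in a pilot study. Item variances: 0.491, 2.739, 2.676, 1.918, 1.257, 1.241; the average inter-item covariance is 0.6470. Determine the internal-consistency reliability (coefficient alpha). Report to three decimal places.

ΣVar(i) = 0.491 + 2.739 + 2.676 + 1.918 + 1.257 + 1.241 = 10.322
Sum of the 15 distinct covariances = 15 × 0.6470 = 9.7050
σ²_T = ΣVar(i) + 2·Σcov = 10.322 + 2 × 9.7050 = 29.7320
α = (6/5)·(1 − 10.322/29.7320) = 0.783

coefficient alpha = 0.783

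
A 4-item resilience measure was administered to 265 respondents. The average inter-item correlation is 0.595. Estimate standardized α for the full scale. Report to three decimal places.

α = 0.855

Standardized α = k·r̄ / (1 + (k−1)·r̄) = 4 × 0.595 / (1 + 3 × 0.595)
  = 2.3800 / 2.7850 = 0.855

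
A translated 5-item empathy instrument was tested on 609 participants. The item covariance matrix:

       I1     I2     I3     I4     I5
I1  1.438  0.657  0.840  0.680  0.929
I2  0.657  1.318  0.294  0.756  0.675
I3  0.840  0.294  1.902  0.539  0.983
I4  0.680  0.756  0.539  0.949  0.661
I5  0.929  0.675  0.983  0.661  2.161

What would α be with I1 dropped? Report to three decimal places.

Remaining items: I2, I3, I4, I5 (k = 4).
sum of item variances = 1.318 + 1.902 + 0.949 + 2.161 = 6.330
Var(T) = 6.330 + 2 × 3.908 = 14.146
α (item deleted) = (4/3)·(1 − 6.330/14.146) = 0.737

α = 0.737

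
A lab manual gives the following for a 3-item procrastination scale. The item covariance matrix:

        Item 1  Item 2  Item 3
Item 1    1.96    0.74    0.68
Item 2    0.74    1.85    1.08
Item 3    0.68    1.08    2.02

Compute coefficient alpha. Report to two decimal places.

coefficient alpha = 0.69

Σσᵢ² = 1.96 + 1.85 + 2.02 = 5.83
Sum of the distinct covariances = 2.50
Var(T) = 5.83 + 2 × 2.50 = 10.83
α = (k/(k−1))·(1 − Σσᵢ²/Var(T)) = (3/2)·(1 − 5.83/10.83) = 0.69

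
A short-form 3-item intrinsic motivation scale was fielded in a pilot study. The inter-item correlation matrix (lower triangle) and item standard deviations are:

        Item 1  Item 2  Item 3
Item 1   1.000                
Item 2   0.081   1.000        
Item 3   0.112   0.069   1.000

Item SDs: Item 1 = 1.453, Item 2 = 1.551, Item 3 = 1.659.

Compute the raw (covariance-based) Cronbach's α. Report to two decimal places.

Cronbach's α = 0.22

Σσ²ᵢ = 1.453² + 1.551² + 1.659² = 7.2691
Covariances σ_ij = r_ij · s_i · s_j:
  σ(Item 1,Item 2) = 0.081 × 1.453 × 1.551 = 0.1825
  σ(Item 1,Item 3) = 0.112 × 1.453 × 1.659 = 0.2700
  σ(Item 2,Item 3) = 0.069 × 1.551 × 1.659 = 0.1775
σ²_T = Σσ²ᵢ + 2·Σσ_ij = 7.2691 + 2 × 0.6300 = 8.5291
α = (3/2)·(1 − 7.2691/8.5291) = 0.22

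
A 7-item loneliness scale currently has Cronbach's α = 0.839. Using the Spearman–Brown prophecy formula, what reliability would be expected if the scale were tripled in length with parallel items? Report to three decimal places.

predicted reliability = 0.940

Length factor m = 3
α' = m·α / (1 + (m−1)·α)
   = 3 × 0.839 / (1 + (3 − 1) × 0.839)
   = 2.5170 / 2.6780 = 0.940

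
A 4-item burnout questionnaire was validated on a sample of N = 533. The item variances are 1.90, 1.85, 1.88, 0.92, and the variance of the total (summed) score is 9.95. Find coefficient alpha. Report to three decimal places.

coefficient alpha = 0.456

sum of item variances = 1.90 + 1.85 + 1.88 + 0.92 = 6.55
α = (k/(k−1))·(1 − sum of item variances/σ²_total) = (4/3)·(1 − 6.55/9.95) = 0.456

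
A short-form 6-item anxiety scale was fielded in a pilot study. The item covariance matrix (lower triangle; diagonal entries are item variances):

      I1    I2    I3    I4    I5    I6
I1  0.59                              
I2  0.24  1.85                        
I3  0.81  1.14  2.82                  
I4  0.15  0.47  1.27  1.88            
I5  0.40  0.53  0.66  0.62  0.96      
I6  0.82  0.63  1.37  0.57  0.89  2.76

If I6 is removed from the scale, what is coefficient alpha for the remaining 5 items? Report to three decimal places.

α = 0.760

Remaining items: I1, I2, I3, I4, I5 (k = 5).
Σσᵢ² = 0.59 + 1.85 + 2.82 + 1.88 + 0.96 = 8.10
σ²_total = 8.10 + 2 × 6.29 = 20.68
α (item deleted) = (5/4)·(1 − 8.10/20.68) = 0.760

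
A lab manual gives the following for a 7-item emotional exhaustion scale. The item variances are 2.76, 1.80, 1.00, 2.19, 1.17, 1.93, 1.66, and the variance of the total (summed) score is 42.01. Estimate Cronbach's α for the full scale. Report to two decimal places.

Σσᵢ² = 2.76 + 1.80 + 1.00 + 2.19 + 1.17 + 1.93 + 1.66 = 12.51
α = (k/(k−1))·(1 − Σσᵢ²/σ²_T) = (7/6)·(1 − 12.51/42.01) = 0.82

α = 0.82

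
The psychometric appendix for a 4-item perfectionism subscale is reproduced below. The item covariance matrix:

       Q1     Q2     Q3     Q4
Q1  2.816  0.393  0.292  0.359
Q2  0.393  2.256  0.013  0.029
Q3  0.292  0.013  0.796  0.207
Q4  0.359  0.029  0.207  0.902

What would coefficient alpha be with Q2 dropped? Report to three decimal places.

Remaining items: Q1, Q3, Q4 (k = 3).
Σσ²ᵢ = 2.816 + 0.796 + 0.902 = 4.514
σ²_total = 4.514 + 2 × 0.858 = 6.230
α (item deleted) = (3/2)·(1 − 4.514/6.230) = 0.413

α = 0.413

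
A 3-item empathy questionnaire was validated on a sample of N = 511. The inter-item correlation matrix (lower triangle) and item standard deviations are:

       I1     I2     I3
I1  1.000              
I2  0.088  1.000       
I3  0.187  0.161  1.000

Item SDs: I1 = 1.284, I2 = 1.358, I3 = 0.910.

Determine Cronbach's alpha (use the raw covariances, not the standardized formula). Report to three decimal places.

Σσ²ᵢ = 1.284² + 1.358² + 0.910² = 4.3209
Covariances σ_ij = r_ij · s_i · s_j:
  σ(I1,I2) = 0.088 × 1.284 × 1.358 = 0.1534
  σ(I1,I3) = 0.187 × 1.284 × 0.910 = 0.2185
  σ(I2,I3) = 0.161 × 1.358 × 0.910 = 0.1990
σ²_T = Σσ²ᵢ + 2·Σσ_ij = 4.3209 + 2 × 0.5709 = 5.4627
α = (3/2)·(1 − 4.3209/5.4627) = 0.314

Cronbach's alpha = 0.314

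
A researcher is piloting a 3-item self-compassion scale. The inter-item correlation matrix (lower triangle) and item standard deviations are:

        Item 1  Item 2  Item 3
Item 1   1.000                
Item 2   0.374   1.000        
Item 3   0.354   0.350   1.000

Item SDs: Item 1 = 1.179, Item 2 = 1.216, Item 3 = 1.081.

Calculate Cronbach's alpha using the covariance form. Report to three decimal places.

α = 0.626

Σσ²ᵢ = 1.179² + 1.216² + 1.081² = 4.0373
Covariances σ_ij = r_ij · s_i · s_j:
  σ(Item 1,Item 2) = 0.374 × 1.179 × 1.216 = 0.5362
  σ(Item 1,Item 3) = 0.354 × 1.179 × 1.081 = 0.4512
  σ(Item 2,Item 3) = 0.350 × 1.216 × 1.081 = 0.4601
σ²_T = Σσ²ᵢ + 2·Σσ_ij = 4.0373 + 2 × 1.4475 = 6.9323
α = (3/2)·(1 − 4.0373/6.9323) = 0.626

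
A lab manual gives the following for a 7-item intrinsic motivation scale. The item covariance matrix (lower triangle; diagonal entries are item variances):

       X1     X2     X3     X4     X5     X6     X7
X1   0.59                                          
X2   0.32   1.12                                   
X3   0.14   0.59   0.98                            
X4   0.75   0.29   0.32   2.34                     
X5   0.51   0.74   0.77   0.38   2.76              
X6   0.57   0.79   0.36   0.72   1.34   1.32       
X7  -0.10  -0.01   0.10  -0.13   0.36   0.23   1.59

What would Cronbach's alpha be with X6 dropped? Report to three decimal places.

Cronbach's alpha = 0.621

Remaining items: X1, X2, X3, X4, X5, X7 (k = 6).
ΣVar(i) = 0.59 + 1.12 + 0.98 + 2.34 + 2.76 + 1.59 = 9.38
σ²_T = 9.38 + 2 × 5.03 = 19.44
α (item deleted) = (6/5)·(1 − 9.38/19.44) = 0.621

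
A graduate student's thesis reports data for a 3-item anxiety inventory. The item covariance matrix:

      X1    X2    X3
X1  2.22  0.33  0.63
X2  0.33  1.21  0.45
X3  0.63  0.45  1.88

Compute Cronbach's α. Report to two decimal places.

α = 0.52

sum of item variances = 2.22 + 1.21 + 1.88 = 5.31
Σ_{i<j} σ_ij = 1.41
σ²_T = 5.31 + 2 × 1.41 = 8.13
α = (k/(k−1))·(1 − sum of item variances/σ²_T) = (3/2)·(1 − 5.31/8.13) = 0.52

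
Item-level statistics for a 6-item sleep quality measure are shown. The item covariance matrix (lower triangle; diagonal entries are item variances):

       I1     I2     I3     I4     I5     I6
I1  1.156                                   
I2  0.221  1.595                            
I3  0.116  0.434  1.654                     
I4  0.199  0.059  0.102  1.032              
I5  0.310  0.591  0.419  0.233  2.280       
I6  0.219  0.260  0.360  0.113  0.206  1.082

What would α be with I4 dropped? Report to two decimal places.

Remaining items: I1, I2, I3, I5, I6 (k = 5).
sum of item variances = 1.156 + 1.595 + 1.654 + 2.280 + 1.082 = 7.767
Var(T) = 7.767 + 2 × 3.136 = 14.039
α (item deleted) = (5/4)·(1 − 7.767/14.039) = 0.56

α = 0.56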